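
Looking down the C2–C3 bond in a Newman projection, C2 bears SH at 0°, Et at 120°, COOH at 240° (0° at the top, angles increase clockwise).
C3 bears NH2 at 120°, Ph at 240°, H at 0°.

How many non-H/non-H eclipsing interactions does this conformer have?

Non-H eclipsing pairs: Et(120°)/NH2(120°); COOH(240°)/Ph(240°) — 2 interactions.

2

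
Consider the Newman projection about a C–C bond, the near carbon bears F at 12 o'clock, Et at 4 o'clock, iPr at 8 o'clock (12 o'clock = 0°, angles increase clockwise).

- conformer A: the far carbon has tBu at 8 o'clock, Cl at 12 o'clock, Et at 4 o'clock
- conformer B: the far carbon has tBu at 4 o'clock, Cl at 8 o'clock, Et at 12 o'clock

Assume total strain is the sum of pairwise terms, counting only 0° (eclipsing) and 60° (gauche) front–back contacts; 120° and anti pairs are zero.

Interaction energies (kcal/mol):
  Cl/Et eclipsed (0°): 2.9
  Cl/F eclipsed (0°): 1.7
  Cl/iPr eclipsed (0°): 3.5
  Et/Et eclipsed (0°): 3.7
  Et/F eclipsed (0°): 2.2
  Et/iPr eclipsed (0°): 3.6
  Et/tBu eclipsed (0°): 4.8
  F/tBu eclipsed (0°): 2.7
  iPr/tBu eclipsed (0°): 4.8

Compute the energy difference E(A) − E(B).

A (eclipsed): F–Cl eclipsed, Et–Et eclipsed, iPr–tBu eclipsed; 1.7 + 3.7 + 4.8 = 10.2 kcal/mol.
B (eclipsed): F–Et eclipsed, Et–tBu eclipsed, iPr–Cl eclipsed; 2.2 + 4.8 + 3.5 = 10.5 kcal/mol.
E(A) − E(B) = 10.2 − 10.5 = -0.3 kcal/mol.

-0.3 kcal/mol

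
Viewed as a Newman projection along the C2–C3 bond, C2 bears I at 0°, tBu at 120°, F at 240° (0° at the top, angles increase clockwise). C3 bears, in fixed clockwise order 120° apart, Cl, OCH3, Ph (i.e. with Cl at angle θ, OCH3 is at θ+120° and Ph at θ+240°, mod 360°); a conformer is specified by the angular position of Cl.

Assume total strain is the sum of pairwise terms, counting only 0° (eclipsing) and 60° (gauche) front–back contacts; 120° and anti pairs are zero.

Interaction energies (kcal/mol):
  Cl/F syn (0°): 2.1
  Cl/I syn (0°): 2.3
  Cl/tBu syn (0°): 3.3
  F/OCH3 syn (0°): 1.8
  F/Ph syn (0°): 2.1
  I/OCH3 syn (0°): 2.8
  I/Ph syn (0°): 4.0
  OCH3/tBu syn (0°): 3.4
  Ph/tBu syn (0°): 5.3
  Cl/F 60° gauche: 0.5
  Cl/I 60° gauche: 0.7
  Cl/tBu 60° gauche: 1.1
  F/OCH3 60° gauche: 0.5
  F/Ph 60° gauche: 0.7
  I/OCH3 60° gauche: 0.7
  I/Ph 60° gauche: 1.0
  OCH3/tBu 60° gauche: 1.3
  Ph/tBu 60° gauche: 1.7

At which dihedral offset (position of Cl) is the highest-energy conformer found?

Cl at 0° (eclipsed): I(0°)/Cl(0°) eclipsed 2.3; tBu(120°)/OCH3(120°) eclipsed 3.4; F(240°)/Ph(240°) eclipsed 2.1 → 7.8 kcal/mol.
Cl at 60° (staggered): I(0°)/Cl(60°) gauche 0.7; I(0°)/Ph(300°) gauche 1.0; tBu(120°)/Cl(60°) gauche 1.1; tBu(120°)/OCH3(180°) gauche 1.3; F(240°)/OCH3(180°) gauche 0.5; F(240°)/Ph(300°) gauche 0.7 → 5.3 kcal/mol.
Cl at 120° (eclipsed): I(0°)/Ph(0°) eclipsed 4.0; tBu(120°)/Cl(120°) eclipsed 3.3; F(240°)/OCH3(240°) eclipsed 1.8 → 9.1 kcal/mol.
Cl at 180° (staggered): I(0°)/OCH3(300°) gauche 0.7; I(0°)/Ph(60°) gauche 1.0; tBu(120°)/Cl(180°) gauche 1.1; tBu(120°)/Ph(60°) gauche 1.7; F(240°)/Cl(180°) gauche 0.5; F(240°)/OCH3(300°) gauche 0.5 → 5.5 kcal/mol.
Cl at 240° (eclipsed): I(0°)/OCH3(0°) eclipsed 2.8; tBu(120°)/Ph(120°) eclipsed 5.3; F(240°)/Cl(240°) eclipsed 2.1 → 10.2 kcal/mol.
Cl at 300° (staggered): I(0°)/Cl(300°) gauche 0.7; I(0°)/OCH3(60°) gauche 0.7; tBu(120°)/OCH3(60°) gauche 1.3; tBu(120°)/Ph(180°) gauche 1.7; F(240°)/Cl(300°) gauche 0.5; F(240°)/Ph(180°) gauche 0.7 → 5.6 kcal/mol.
The maximum (10.2 kcal/mol) occurs with Cl at 240°.

240°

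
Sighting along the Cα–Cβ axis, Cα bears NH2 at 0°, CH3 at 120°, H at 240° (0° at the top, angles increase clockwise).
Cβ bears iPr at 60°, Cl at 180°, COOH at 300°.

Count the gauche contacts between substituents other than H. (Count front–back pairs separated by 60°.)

4

Non-H gauche pairs: NH2(0°)/iPr(60°); NH2(0°)/COOH(300°); CH3(120°)/iPr(60°); CH3(120°)/Cl(180°) — 4 interactions.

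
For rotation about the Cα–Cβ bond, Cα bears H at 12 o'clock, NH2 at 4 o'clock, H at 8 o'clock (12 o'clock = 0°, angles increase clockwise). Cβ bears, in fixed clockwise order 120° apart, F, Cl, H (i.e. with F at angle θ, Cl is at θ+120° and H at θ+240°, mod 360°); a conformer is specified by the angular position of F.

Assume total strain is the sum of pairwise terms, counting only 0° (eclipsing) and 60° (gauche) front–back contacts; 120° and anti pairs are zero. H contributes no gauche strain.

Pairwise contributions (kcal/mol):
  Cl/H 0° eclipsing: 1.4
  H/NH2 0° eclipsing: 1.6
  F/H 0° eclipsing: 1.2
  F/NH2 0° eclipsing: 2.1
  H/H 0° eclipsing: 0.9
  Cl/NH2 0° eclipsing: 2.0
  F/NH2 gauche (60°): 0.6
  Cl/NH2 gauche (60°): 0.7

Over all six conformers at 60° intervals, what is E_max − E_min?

3.8 kcal/mol

F at 0° (eclipsed): H–F eclipsed, NH2–Cl eclipsed, H–H eclipsed; 1.2 + 2.0 + 0.9 = 4.1 kcal/mol.
F at 60° (staggered): NH2–F gauche, NH2–Cl gauche; 0.6 + 0.7 = 1.3 kcal/mol.
F at 120° (eclipsed): H–H eclipsed, NH2–F eclipsed, H–Cl eclipsed; 0.9 + 2.1 + 1.4 = 4.4 kcal/mol.
F at 180° (staggered): NH2–F gauche; 0.6 = 0.6 kcal/mol.
F at 240° (eclipsed): H–Cl eclipsed, NH2–H eclipsed, H–F eclipsed; 1.4 + 1.6 + 1.2 = 4.2 kcal/mol.
F at 300° (staggered): NH2–Cl gauche; 0.7 = 0.7 kcal/mol.
Max at 120° (4.4 kcal/mol), min at 180° (0.6 kcal/mol); barrier = 3.8 kcal/mol.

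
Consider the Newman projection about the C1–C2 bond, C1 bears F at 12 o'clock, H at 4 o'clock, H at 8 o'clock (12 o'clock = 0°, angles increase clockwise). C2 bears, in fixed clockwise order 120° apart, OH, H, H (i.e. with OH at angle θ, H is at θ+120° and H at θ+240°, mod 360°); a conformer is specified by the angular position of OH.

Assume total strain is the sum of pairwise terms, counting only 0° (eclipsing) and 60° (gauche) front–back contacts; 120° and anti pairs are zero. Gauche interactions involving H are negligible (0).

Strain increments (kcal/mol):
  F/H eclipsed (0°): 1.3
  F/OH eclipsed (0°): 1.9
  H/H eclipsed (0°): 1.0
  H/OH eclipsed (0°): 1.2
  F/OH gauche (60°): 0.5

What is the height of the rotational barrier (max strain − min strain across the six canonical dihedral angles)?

OH at 0° (eclipsed): F(0°)/OH(0°) eclipsed 1.9; H(120°)/H(120°) eclipsed 1.0; H(240°)/H(240°) eclipsed 1.0 → 3.9 kcal/mol.
OH at 60° (staggered): F(0°)/OH(60°) gauche 0.5 → 0.5 kcal/mol.
OH at 120° (eclipsed): F(0°)/H(0°) eclipsed 1.3; H(120°)/OH(120°) eclipsed 1.2; H(240°)/H(240°) eclipsed 1.0 → 3.5 kcal/mol.
OH at 180° (staggered): no non-H gauche contacts → 0.0 kcal/mol.
OH at 240° (eclipsed): F(0°)/H(0°) eclipsed 1.3; H(120°)/H(120°) eclipsed 1.0; H(240°)/OH(240°) eclipsed 1.2 → 3.5 kcal/mol.
OH at 300° (staggered): F(0°)/OH(300°) gauche 0.5 → 0.5 kcal/mol.
Max at 0° (3.9 kcal/mol), min at 180° (0.0 kcal/mol); barrier = 3.9 kcal/mol.

3.9 kcal/mol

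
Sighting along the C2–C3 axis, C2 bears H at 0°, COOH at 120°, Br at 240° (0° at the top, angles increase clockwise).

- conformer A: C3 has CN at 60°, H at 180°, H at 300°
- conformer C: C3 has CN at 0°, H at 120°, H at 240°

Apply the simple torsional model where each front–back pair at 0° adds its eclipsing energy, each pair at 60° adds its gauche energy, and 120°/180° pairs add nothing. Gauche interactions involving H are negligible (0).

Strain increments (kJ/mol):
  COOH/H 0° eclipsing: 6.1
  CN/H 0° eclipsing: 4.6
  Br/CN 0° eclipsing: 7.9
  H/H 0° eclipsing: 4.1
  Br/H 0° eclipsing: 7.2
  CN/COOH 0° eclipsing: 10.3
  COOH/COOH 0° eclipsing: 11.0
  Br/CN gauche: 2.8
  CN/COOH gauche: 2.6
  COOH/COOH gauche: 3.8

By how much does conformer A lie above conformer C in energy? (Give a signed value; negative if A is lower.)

A is staggered. COOH at 120° is gauche with CN at 60° (2.6). Total 2.6 kJ/mol.
C is eclipsed. H at 0° is eclipsed with CN at 0° (4.6); COOH at 120° is eclipsed with H at 120° (6.1); Br at 240° is eclipsed with H at 240° (7.2). Total 17.9 kJ/mol.
E(A) − E(C) = 2.6 − 17.9 = -15.3 kJ/mol.

-15.3 kJ/mol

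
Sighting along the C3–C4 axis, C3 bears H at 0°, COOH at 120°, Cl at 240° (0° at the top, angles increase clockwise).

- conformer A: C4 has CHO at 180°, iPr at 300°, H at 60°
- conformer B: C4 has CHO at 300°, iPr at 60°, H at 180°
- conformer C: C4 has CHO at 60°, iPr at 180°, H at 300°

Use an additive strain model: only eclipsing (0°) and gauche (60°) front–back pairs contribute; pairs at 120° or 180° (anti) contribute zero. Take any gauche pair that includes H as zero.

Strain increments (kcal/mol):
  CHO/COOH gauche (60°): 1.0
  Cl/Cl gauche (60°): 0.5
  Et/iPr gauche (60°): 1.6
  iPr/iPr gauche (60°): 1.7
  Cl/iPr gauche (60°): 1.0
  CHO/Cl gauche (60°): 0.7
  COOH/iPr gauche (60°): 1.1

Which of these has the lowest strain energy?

A is staggered. COOH at 120° is gauche with CHO at 180° (1.0); Cl at 240° is gauche with CHO at 180° (0.7); Cl at 240° is gauche with iPr at 300° (1.0). Total 2.7 kcal/mol.
B is staggered. COOH at 120° is gauche with iPr at 60° (1.1); Cl at 240° is gauche with CHO at 300° (0.7). Total 1.8 kcal/mol.
C is staggered. COOH at 120° is gauche with CHO at 60° (1.0); COOH at 120° is gauche with iPr at 180° (1.1); Cl at 240° is gauche with iPr at 180° (1.0). Total 3.1 kcal/mol.
B has the lowest total (1.8 kcal/mol).

B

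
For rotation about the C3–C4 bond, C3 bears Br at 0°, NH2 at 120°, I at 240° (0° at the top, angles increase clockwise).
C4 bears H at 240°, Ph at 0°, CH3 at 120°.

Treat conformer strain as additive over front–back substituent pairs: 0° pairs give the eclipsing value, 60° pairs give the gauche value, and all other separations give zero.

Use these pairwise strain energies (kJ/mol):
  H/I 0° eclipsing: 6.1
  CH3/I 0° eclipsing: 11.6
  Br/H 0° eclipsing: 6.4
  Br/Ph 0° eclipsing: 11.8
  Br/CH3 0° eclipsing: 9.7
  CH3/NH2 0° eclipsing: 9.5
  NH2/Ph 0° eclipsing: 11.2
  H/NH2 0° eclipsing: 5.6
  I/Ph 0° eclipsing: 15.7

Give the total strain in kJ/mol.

27.4 kJ/mol

This conformer is eclipsed. Br at 0° is eclipsed with Ph at 0° (11.8); NH2 at 120° is eclipsed with CH3 at 120° (9.5); I at 240° is eclipsed with H at 240° (6.1). Total 27.4 kJ/mol.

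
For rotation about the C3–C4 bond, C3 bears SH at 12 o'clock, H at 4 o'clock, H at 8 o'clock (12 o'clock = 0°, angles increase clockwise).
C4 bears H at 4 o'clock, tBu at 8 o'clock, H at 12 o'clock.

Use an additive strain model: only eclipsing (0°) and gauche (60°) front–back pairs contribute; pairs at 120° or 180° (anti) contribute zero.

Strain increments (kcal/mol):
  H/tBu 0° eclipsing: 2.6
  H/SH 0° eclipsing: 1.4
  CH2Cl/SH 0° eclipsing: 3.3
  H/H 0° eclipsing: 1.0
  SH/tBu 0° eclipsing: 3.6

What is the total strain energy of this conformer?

5.0 kcal/mol

This conformer is eclipsed. SH at 0° is eclipsed with H at 0° (1.4); H at 120° is eclipsed with H at 120° (1.0); H at 240° is eclipsed with tBu at 240° (2.6). Total 5.0 kcal/mol.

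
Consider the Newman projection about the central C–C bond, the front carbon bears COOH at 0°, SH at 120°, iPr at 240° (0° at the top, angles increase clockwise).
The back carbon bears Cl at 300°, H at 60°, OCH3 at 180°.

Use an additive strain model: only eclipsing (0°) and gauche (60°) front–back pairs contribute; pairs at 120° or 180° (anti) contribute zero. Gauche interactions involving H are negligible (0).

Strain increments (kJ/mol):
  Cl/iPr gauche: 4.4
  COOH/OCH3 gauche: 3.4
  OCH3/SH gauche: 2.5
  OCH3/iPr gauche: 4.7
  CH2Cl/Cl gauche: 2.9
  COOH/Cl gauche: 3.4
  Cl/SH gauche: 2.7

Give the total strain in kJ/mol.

This conformer is staggered. COOH at 0° is gauche with Cl at 300° (3.4); SH at 120° is gauche with OCH3 at 180° (2.5); iPr at 240° is gauche with Cl at 300° (4.4); iPr at 240° is gauche with OCH3 at 180° (4.7). Total 15.0 kJ/mol.

15.0 kJ/mol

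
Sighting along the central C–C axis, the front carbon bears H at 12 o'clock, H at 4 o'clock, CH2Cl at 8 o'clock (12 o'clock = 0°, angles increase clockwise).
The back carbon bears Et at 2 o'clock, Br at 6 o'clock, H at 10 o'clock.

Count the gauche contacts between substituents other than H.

1

Non-H gauche pairs: CH2Cl(240°)/Br(180°) — 1 interaction.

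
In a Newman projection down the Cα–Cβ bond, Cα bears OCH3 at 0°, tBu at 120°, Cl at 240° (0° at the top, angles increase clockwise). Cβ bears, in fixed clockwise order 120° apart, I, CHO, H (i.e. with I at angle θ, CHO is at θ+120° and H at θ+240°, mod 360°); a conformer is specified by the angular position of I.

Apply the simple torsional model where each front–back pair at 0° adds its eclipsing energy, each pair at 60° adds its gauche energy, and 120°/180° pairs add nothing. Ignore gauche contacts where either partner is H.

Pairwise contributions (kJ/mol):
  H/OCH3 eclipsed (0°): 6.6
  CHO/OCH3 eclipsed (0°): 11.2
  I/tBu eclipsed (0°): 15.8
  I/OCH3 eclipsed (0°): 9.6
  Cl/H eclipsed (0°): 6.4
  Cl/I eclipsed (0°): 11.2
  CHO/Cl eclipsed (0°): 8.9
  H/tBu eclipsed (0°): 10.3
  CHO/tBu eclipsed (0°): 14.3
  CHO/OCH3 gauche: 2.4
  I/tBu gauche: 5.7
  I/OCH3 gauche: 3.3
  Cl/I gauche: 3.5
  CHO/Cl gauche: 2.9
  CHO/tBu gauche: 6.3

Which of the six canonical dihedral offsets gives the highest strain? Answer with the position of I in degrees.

240°

I at 0° (eclipsed): OCH3(0°)/I(0°) eclipsed 9.6; tBu(120°)/CHO(120°) eclipsed 14.3; Cl(240°)/H(240°) eclipsed 6.4 → 30.3 kJ/mol.
I at 60° (staggered): OCH3(0°)/I(60°) gauche 3.3; tBu(120°)/I(60°) gauche 5.7; tBu(120°)/CHO(180°) gauche 6.3; Cl(240°)/CHO(180°) gauche 2.9 → 18.2 kJ/mol.
I at 120° (eclipsed): OCH3(0°)/H(0°) eclipsed 6.6; tBu(120°)/I(120°) eclipsed 15.8; Cl(240°)/CHO(240°) eclipsed 8.9 → 31.3 kJ/mol.
I at 180° (staggered): OCH3(0°)/CHO(300°) gauche 2.4; tBu(120°)/I(180°) gauche 5.7; Cl(240°)/I(180°) gauche 3.5; Cl(240°)/CHO(300°) gauche 2.9 → 14.5 kJ/mol.
I at 240° (eclipsed): OCH3(0°)/CHO(0°) eclipsed 11.2; tBu(120°)/H(120°) eclipsed 10.3; Cl(240°)/I(240°) eclipsed 11.2 → 32.7 kJ/mol.
I at 300° (staggered): OCH3(0°)/I(300°) gauche 3.3; OCH3(0°)/CHO(60°) gauche 2.4; tBu(120°)/CHO(60°) gauche 6.3; Cl(240°)/I(300°) gauche 3.5 → 15.5 kJ/mol.
The maximum (32.7 kJ/mol) occurs with I at 240°.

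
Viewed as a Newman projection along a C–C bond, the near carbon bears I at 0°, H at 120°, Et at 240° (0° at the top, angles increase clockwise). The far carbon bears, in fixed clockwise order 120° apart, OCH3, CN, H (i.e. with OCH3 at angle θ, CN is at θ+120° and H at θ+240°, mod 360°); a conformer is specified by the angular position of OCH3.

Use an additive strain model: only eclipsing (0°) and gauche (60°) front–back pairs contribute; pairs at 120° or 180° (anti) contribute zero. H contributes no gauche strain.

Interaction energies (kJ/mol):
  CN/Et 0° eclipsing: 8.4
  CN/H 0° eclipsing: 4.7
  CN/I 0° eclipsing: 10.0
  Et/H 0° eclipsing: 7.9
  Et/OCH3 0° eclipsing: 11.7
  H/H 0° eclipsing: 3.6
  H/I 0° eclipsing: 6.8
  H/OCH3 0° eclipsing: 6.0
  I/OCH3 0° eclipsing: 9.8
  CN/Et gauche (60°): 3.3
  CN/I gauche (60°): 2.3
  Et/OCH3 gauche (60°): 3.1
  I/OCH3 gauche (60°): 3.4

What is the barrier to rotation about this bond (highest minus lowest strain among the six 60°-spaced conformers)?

OCH3 at 0° (eclipsed): I(0°)/OCH3(0°) eclipsed 9.8; H(120°)/CN(120°) eclipsed 4.7; Et(240°)/H(240°) eclipsed 7.9 → 22.4 kJ/mol.
OCH3 at 60° (staggered): I(0°)/OCH3(60°) gauche 3.4; Et(240°)/CN(180°) gauche 3.3 → 6.7 kJ/mol.
OCH3 at 120° (eclipsed): I(0°)/H(0°) eclipsed 6.8; H(120°)/OCH3(120°) eclipsed 6.0; Et(240°)/CN(240°) eclipsed 8.4 → 21.2 kJ/mol.
OCH3 at 180° (staggered): I(0°)/CN(300°) gauche 2.3; Et(240°)/OCH3(180°) gauche 3.1; Et(240°)/CN(300°) gauche 3.3 → 8.7 kJ/mol.
OCH3 at 240° (eclipsed): I(0°)/CN(0°) eclipsed 10.0; H(120°)/H(120°) eclipsed 3.6; Et(240°)/OCH3(240°) eclipsed 11.7 → 25.3 kJ/mol.
OCH3 at 300° (staggered): I(0°)/OCH3(300°) gauche 3.4; I(0°)/CN(60°) gauche 2.3; Et(240°)/OCH3(300°) gauche 3.1 → 8.8 kJ/mol.
Max at 240° (25.3 kJ/mol), min at 60° (6.7 kJ/mol); barrier = 18.6 kJ/mol.

18.6 kJ/mol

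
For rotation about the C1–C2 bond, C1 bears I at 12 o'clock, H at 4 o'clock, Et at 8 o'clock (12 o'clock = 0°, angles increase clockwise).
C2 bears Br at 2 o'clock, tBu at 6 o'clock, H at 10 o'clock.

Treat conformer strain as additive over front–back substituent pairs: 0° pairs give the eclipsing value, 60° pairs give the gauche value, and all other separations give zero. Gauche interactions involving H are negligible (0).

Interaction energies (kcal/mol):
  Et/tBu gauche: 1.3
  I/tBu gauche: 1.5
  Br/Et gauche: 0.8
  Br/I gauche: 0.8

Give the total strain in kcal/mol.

2.1 kcal/mol

This conformer is staggered. I at 0° is gauche with Br at 60° (0.8); Et at 240° is gauche with tBu at 180° (1.3). Total 2.1 kcal/mol.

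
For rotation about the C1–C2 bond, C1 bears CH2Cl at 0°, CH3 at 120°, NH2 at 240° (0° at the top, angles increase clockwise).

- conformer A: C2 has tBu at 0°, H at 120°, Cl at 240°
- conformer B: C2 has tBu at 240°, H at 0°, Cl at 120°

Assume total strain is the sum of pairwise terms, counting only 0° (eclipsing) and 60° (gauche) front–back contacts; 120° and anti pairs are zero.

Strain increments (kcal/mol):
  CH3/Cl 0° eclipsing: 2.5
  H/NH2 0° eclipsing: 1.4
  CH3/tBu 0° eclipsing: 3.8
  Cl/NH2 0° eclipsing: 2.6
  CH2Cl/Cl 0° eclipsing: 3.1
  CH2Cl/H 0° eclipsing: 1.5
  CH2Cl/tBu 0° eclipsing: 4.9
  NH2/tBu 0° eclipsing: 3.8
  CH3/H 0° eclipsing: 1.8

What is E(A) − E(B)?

A (eclipsed): CH2Cl(0°)/tBu(0°) eclipsed 4.9; CH3(120°)/H(120°) eclipsed 1.8; NH2(240°)/Cl(240°) eclipsed 2.6 → 9.3 kcal/mol.
B (eclipsed): CH2Cl(0°)/H(0°) eclipsed 1.5; CH3(120°)/Cl(120°) eclipsed 2.5; NH2(240°)/tBu(240°) eclipsed 3.8 → 7.8 kcal/mol.
E(A) − E(B) = 9.3 − 7.8 = +1.5 kcal/mol.

+1.5 kcal/mol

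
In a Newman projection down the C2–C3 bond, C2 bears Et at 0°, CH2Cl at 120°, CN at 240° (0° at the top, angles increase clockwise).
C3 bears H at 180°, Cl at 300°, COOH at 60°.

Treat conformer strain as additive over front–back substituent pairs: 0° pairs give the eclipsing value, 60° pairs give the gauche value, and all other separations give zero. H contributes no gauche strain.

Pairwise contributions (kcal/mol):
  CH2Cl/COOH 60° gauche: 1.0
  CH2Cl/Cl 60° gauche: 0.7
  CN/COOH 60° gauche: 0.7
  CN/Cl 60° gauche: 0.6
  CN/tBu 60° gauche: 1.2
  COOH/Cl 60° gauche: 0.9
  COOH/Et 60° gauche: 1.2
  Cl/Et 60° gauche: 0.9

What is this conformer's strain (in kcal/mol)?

3.7 kcal/mol

This conformer (staggered): Et–Cl gauche, Et–COOH gauche, CH2Cl–COOH gauche, CN–Cl gauche; 0.9 + 1.2 + 1.0 + 0.6 = 3.7 kcal/mol.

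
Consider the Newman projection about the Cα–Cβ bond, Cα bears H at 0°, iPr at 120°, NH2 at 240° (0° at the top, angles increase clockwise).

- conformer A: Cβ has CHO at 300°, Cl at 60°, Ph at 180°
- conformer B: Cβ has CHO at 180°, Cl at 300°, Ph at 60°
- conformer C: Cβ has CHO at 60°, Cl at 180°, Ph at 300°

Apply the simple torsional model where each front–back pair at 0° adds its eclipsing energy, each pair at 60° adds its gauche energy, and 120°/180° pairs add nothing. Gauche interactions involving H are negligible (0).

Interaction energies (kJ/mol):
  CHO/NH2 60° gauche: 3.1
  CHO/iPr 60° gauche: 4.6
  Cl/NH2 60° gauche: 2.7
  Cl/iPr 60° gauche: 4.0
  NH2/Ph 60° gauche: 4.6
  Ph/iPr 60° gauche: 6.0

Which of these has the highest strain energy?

A (staggered): iPr(120°)/Cl(60°) gauche 4.0; iPr(120°)/Ph(180°) gauche 6.0; NH2(240°)/CHO(300°) gauche 3.1; NH2(240°)/Ph(180°) gauche 4.6 → 17.7 kJ/mol.
B (staggered): iPr(120°)/CHO(180°) gauche 4.6; iPr(120°)/Ph(60°) gauche 6.0; NH2(240°)/CHO(180°) gauche 3.1; NH2(240°)/Cl(300°) gauche 2.7 → 16.4 kJ/mol.
C (staggered): iPr(120°)/CHO(60°) gauche 4.6; iPr(120°)/Cl(180°) gauche 4.0; NH2(240°)/Cl(180°) gauche 2.7; NH2(240°)/Ph(300°) gauche 4.6 → 15.9 kJ/mol.
A has the highest total (17.7 kJ/mol).

A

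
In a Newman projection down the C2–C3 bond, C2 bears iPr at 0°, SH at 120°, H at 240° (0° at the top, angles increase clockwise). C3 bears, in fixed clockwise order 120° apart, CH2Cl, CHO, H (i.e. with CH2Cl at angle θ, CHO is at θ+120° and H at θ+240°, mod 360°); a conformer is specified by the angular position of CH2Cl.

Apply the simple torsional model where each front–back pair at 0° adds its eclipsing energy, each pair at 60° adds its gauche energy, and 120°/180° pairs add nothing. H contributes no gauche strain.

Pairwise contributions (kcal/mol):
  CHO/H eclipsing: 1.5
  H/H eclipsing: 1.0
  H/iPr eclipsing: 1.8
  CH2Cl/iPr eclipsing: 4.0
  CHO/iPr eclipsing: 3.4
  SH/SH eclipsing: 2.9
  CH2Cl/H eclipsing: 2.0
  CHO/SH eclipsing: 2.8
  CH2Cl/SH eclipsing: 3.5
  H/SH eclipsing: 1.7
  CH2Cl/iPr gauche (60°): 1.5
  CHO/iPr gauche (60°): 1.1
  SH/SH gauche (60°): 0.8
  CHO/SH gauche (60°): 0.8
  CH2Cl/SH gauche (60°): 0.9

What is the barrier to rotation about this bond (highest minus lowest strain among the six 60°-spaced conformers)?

5.8 kcal/mol

CH2Cl at 0° (eclipsed): iPr(0°)/CH2Cl(0°) eclipsed 4.0; SH(120°)/CHO(120°) eclipsed 2.8; H(240°)/H(240°) eclipsed 1.0 → 7.8 kcal/mol.
CH2Cl at 60° (staggered): iPr(0°)/CH2Cl(60°) gauche 1.5; SH(120°)/CH2Cl(60°) gauche 0.9; SH(120°)/CHO(180°) gauche 0.8 → 3.2 kcal/mol.
CH2Cl at 120° (eclipsed): iPr(0°)/H(0°) eclipsed 1.8; SH(120°)/CH2Cl(120°) eclipsed 3.5; H(240°)/CHO(240°) eclipsed 1.5 → 6.8 kcal/mol.
CH2Cl at 180° (staggered): iPr(0°)/CHO(300°) gauche 1.1; SH(120°)/CH2Cl(180°) gauche 0.9 → 2.0 kcal/mol.
CH2Cl at 240° (eclipsed): iPr(0°)/CHO(0°) eclipsed 3.4; SH(120°)/H(120°) eclipsed 1.7; H(240°)/CH2Cl(240°) eclipsed 2.0 → 7.1 kcal/mol.
CH2Cl at 300° (staggered): iPr(0°)/CH2Cl(300°) gauche 1.5; iPr(0°)/CHO(60°) gauche 1.1; SH(120°)/CHO(60°) gauche 0.8 → 3.4 kcal/mol.
Max at 0° (7.8 kcal/mol), min at 180° (2.0 kcal/mol); barrier = 5.8 kcal/mol.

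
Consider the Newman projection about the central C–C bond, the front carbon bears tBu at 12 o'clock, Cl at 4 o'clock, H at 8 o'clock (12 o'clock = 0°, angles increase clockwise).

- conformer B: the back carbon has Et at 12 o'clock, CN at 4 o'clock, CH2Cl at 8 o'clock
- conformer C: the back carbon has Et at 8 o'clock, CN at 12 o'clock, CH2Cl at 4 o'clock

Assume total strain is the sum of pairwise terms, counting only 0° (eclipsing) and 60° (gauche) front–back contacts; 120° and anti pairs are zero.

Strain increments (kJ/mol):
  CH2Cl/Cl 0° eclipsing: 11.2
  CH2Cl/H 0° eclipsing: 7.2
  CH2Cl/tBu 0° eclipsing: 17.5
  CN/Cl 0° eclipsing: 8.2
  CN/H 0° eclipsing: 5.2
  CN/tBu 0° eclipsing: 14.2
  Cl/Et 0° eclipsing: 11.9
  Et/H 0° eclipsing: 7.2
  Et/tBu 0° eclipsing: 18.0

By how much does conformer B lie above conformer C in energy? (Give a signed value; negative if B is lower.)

+0.8 kJ/mol

B is eclipsed. tBu at 0° is eclipsed with Et at 0° (18.0); Cl at 120° is eclipsed with CN at 120° (8.2); H at 240° is eclipsed with CH2Cl at 240° (7.2). Total 33.4 kJ/mol.
C is eclipsed. tBu at 0° is eclipsed with CN at 0° (14.2); Cl at 120° is eclipsed with CH2Cl at 120° (11.2); H at 240° is eclipsed with Et at 240° (7.2). Total 32.6 kJ/mol.
E(B) − E(C) = 33.4 − 32.6 = +0.8 kJ/mol.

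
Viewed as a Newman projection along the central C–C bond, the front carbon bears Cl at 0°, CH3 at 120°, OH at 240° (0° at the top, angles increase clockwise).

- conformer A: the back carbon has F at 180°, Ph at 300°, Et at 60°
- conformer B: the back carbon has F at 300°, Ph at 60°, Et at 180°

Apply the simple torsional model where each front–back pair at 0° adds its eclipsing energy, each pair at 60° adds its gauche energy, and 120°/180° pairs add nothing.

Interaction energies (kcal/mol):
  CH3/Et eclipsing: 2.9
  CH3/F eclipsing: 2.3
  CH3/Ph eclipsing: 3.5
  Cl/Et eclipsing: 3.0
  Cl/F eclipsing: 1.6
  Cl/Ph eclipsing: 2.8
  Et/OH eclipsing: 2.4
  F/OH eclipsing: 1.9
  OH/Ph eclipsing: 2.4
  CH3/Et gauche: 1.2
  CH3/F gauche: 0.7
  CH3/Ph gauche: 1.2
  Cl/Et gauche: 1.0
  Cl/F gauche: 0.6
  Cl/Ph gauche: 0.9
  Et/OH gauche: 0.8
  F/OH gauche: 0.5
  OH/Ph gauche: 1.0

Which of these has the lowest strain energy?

B

A (staggered): Cl–Ph gauche, Cl–Et gauche, CH3–F gauche, CH3–Et gauche, OH–F gauche, OH–Ph gauche; 0.9 + 1.0 + 0.7 + 1.2 + 0.5 + 1.0 = 5.3 kcal/mol.
B (staggered): Cl–F gauche, Cl–Ph gauche, CH3–Ph gauche, CH3–Et gauche, OH–F gauche, OH–Et gauche; 0.6 + 0.9 + 1.2 + 1.2 + 0.5 + 0.8 = 5.2 kcal/mol.
B has the lowest total (5.2 kcal/mol).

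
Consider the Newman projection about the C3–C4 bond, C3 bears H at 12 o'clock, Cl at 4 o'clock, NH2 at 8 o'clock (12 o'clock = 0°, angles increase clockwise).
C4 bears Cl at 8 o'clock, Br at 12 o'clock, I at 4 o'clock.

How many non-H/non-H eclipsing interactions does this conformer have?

2

Non-H eclipsing pairs: Cl(120°)/I(120°); NH2(240°)/Cl(240°) — 2 interactions.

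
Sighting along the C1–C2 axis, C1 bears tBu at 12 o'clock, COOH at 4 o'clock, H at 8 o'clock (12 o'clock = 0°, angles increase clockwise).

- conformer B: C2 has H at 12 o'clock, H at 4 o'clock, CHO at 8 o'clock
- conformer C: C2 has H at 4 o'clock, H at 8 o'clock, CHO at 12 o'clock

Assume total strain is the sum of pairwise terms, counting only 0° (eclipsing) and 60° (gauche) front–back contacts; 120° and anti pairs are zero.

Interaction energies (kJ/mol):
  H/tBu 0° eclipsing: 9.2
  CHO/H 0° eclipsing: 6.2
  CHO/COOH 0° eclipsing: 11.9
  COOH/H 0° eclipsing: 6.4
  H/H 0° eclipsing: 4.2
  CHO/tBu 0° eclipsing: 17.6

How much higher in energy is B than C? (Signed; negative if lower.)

-6.4 kJ/mol

B (eclipsed): tBu–H eclipsed, COOH–H eclipsed, H–CHO eclipsed; 9.2 + 6.4 + 6.2 = 21.8 kJ/mol.
C (eclipsed): tBu–CHO eclipsed, COOH–H eclipsed, H–H eclipsed; 17.6 + 6.4 + 4.2 = 28.2 kJ/mol.
E(B) − E(C) = 21.8 − 28.2 = -6.4 kJ/mol.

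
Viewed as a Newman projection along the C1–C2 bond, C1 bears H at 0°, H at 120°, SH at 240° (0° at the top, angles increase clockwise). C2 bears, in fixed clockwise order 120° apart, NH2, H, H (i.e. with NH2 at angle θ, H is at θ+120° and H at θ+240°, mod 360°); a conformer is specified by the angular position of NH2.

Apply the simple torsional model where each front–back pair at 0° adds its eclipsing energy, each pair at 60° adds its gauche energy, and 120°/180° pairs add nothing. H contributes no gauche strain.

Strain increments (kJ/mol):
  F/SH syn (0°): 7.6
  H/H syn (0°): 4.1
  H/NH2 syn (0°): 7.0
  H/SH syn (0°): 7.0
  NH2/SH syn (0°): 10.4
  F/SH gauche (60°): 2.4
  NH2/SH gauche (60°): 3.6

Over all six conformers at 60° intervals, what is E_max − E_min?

18.6 kJ/mol

NH2 at 0° is eclipsed. H at 0° is eclipsed with NH2 at 0° (7.0); H at 120° is eclipsed with H at 120° (4.1); SH at 240° is eclipsed with H at 240° (7.0). Total 18.1 kJ/mol.
NH2 at 60° (staggered): no non-H gauche contacts → 0.0 kJ/mol.
NH2 at 120° is eclipsed. H at 0° is eclipsed with H at 0° (4.1); H at 120° is eclipsed with NH2 at 120° (7.0); SH at 240° is eclipsed with H at 240° (7.0). Total 18.1 kJ/mol.
NH2 at 180° is staggered. SH at 240° is gauche with NH2 at 180° (3.6). Total 3.6 kJ/mol.
NH2 at 240° is eclipsed. H at 0° is eclipsed with H at 0° (4.1); H at 120° is eclipsed with H at 120° (4.1); SH at 240° is eclipsed with NH2 at 240° (10.4). Total 18.6 kJ/mol.
NH2 at 300° is staggered. SH at 240° is gauche with NH2 at 300° (3.6). Total 3.6 kJ/mol.
Max at 240° (18.6 kJ/mol), min at 60° (0.0 kJ/mol); barrier = 18.6 kJ/mol.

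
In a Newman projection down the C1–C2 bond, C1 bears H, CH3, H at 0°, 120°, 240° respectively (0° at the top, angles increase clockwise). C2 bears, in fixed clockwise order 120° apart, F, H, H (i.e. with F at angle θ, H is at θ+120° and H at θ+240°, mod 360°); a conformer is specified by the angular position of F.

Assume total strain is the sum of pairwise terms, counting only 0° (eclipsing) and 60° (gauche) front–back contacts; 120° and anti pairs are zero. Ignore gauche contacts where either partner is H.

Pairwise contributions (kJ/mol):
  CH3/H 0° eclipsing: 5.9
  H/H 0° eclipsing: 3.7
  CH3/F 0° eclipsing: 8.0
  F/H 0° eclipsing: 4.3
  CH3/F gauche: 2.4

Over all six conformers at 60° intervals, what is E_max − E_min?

15.4 kJ/mol

F at 0° (eclipsed): H–F eclipsed, CH3–H eclipsed, H–H eclipsed; 4.3 + 5.9 + 3.7 = 13.9 kJ/mol.
F at 60° (staggered): CH3–F gauche; 2.4 = 2.4 kJ/mol.
F at 120° (eclipsed): H–H eclipsed, CH3–F eclipsed, H–H eclipsed; 3.7 + 8.0 + 3.7 = 15.4 kJ/mol.
F at 180° (staggered): CH3–F gauche; 2.4 = 2.4 kJ/mol.
F at 240° (eclipsed): H–H eclipsed, CH3–H eclipsed, H–F eclipsed; 3.7 + 5.9 + 4.3 = 13.9 kJ/mol.
F at 300° (staggered): no non-H gauche contacts → 0.0 kJ/mol.
Max at 120° (15.4 kJ/mol), min at 300° (0.0 kJ/mol); barrier = 15.4 kJ/mol.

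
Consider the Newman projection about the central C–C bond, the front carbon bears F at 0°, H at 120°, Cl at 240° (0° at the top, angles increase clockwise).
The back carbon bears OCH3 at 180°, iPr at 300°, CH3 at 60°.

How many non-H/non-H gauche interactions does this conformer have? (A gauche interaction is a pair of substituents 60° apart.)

Non-H gauche pairs: F(0°)/iPr(300°); F(0°)/CH3(60°); Cl(240°)/OCH3(180°); Cl(240°)/iPr(300°) — 4 interactions.

4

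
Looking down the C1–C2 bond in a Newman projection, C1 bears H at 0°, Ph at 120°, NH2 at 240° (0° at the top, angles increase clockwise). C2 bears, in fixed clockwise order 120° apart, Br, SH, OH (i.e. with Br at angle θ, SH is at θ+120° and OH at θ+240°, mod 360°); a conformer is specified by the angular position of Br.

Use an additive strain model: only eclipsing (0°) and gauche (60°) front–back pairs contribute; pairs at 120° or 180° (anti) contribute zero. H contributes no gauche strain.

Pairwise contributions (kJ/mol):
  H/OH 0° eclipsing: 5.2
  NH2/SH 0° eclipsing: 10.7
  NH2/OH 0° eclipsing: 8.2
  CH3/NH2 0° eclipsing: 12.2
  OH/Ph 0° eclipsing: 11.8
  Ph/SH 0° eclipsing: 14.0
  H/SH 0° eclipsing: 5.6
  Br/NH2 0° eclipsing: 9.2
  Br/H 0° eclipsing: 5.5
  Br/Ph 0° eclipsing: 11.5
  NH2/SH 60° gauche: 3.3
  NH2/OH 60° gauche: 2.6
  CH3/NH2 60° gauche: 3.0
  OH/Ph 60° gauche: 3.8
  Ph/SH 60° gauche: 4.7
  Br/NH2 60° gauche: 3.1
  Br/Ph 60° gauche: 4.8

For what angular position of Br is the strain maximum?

Br at 0° (eclipsed): H–Br eclipsed, Ph–SH eclipsed, NH2–OH eclipsed; 5.5 + 14.0 + 8.2 = 27.7 kJ/mol.
Br at 60° (staggered): Ph–Br gauche, Ph–SH gauche, NH2–SH gauche, NH2–OH gauche; 4.8 + 4.7 + 3.3 + 2.6 = 15.4 kJ/mol.
Br at 120° (eclipsed): H–OH eclipsed, Ph–Br eclipsed, NH2–SH eclipsed; 5.2 + 11.5 + 10.7 = 27.4 kJ/mol.
Br at 180° (staggered): Ph–Br gauche, Ph–OH gauche, NH2–Br gauche, NH2–SH gauche; 4.8 + 3.8 + 3.1 + 3.3 = 15.0 kJ/mol.
Br at 240° (eclipsed): H–SH eclipsed, Ph–OH eclipsed, NH2–Br eclipsed; 5.6 + 11.8 + 9.2 = 26.6 kJ/mol.
Br at 300° (staggered): Ph–SH gauche, Ph–OH gauche, NH2–Br gauche, NH2–OH gauche; 4.7 + 3.8 + 3.1 + 2.6 = 14.2 kJ/mol.
The maximum (27.7 kJ/mol) occurs with Br at 0°.

0°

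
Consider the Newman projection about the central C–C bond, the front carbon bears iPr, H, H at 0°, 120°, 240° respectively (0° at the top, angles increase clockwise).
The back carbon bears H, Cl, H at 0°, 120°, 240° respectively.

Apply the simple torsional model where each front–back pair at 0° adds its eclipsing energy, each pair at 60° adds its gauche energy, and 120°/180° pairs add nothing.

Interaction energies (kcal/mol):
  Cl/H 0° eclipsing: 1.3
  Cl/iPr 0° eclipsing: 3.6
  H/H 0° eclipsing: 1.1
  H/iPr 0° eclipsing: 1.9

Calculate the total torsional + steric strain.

4.3 kcal/mol

This conformer (eclipsed): iPr–H eclipsed, H–Cl eclipsed, H–H eclipsed; 1.9 + 1.3 + 1.1 = 4.3 kcal/mol.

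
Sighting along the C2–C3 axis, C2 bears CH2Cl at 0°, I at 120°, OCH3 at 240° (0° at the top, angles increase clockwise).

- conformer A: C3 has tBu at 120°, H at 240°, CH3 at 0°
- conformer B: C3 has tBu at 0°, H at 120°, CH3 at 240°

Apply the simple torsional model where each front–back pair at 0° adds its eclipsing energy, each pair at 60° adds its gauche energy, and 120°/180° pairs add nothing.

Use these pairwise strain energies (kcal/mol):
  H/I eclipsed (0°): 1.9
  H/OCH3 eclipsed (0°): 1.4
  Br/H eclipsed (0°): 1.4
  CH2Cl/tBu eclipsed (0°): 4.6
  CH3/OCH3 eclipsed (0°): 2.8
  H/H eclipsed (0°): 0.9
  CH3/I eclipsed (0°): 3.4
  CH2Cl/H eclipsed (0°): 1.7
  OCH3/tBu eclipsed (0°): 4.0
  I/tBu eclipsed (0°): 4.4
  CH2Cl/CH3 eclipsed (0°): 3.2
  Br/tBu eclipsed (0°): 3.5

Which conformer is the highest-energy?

B

A (eclipsed): CH2Cl(0°)/CH3(0°) eclipsed 3.2; I(120°)/tBu(120°) eclipsed 4.4; OCH3(240°)/H(240°) eclipsed 1.4 → 9.0 kcal/mol.
B (eclipsed): CH2Cl(0°)/tBu(0°) eclipsed 4.6; I(120°)/H(120°) eclipsed 1.9; OCH3(240°)/CH3(240°) eclipsed 2.8 → 9.3 kcal/mol.
B has the highest total (9.3 kcal/mol).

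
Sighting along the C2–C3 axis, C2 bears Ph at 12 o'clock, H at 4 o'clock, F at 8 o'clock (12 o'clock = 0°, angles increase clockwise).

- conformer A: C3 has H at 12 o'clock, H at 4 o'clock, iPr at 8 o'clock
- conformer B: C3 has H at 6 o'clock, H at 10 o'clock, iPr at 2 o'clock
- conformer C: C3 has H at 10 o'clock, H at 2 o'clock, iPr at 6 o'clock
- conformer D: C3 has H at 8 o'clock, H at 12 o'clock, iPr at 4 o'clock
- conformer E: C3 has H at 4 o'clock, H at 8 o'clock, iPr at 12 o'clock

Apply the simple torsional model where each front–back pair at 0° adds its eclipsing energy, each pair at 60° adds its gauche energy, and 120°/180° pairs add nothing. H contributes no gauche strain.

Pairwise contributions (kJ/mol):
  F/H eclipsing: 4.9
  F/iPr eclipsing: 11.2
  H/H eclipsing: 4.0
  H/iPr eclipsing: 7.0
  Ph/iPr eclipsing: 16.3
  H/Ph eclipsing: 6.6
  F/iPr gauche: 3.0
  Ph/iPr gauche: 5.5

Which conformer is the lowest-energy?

A (eclipsed): Ph(0°)/H(0°) eclipsed 6.6; H(120°)/H(120°) eclipsed 4.0; F(240°)/iPr(240°) eclipsed 11.2 → 21.8 kJ/mol.
B (staggered): Ph(0°)/iPr(60°) gauche 5.5 → 5.5 kJ/mol.
C (staggered): F(240°)/iPr(180°) gauche 3.0 → 3.0 kJ/mol.
D (eclipsed): Ph(0°)/H(0°) eclipsed 6.6; H(120°)/iPr(120°) eclipsed 7.0; F(240°)/H(240°) eclipsed 4.9 → 18.5 kJ/mol.
E (eclipsed): Ph(0°)/iPr(0°) eclipsed 16.3; H(120°)/H(120°) eclipsed 4.0; F(240°)/H(240°) eclipsed 4.9 → 25.2 kJ/mol.
C has the lowest total (3.0 kJ/mol).

C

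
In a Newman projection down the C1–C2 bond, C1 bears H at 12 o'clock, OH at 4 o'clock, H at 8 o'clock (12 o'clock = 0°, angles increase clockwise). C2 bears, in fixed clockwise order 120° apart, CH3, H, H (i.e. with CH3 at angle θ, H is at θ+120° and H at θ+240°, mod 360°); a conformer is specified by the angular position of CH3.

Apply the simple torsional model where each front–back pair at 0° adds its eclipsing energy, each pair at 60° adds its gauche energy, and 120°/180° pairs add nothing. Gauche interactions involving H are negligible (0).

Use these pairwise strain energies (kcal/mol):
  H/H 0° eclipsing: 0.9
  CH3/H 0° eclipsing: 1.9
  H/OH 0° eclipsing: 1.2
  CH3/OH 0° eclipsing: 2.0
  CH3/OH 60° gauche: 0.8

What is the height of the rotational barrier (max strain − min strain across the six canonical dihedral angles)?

CH3 at 0° (eclipsed): H–CH3 eclipsed, OH–H eclipsed, H–H eclipsed; 1.9 + 1.2 + 0.9 = 4.0 kcal/mol.
CH3 at 60° (staggered): OH–CH3 gauche; 0.8 = 0.8 kcal/mol.
CH3 at 120° (eclipsed): H–H eclipsed, OH–CH3 eclipsed, H–H eclipsed; 0.9 + 2.0 + 0.9 = 3.8 kcal/mol.
CH3 at 180° (staggered): OH–CH3 gauche; 0.8 = 0.8 kcal/mol.
CH3 at 240° (eclipsed): H–H eclipsed, OH–H eclipsed, H–CH3 eclipsed; 0.9 + 1.2 + 1.9 = 4.0 kcal/mol.
CH3 at 300° (staggered): no non-H gauche contacts → 0.0 kcal/mol.
Max at 0° (4.0 kcal/mol), min at 300° (0.0 kcal/mol); barrier = 4.0 kcal/mol.

4.0 kcal/mol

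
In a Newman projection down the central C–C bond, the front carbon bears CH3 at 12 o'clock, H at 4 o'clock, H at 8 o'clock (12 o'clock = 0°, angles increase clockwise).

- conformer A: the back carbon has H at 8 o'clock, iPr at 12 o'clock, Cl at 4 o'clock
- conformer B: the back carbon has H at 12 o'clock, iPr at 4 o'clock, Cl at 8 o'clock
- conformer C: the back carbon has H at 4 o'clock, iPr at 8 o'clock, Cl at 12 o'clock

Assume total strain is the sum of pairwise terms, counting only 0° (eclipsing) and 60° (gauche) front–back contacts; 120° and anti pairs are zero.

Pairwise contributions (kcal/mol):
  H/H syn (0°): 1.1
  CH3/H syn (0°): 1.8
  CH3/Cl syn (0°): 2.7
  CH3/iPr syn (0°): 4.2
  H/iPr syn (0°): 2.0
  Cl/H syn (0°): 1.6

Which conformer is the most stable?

A is eclipsed. CH3 at 0° is eclipsed with iPr at 0° (4.2); H at 120° is eclipsed with Cl at 120° (1.6); H at 240° is eclipsed with H at 240° (1.1). Total 6.9 kcal/mol.
B is eclipsed. CH3 at 0° is eclipsed with H at 0° (1.8); H at 120° is eclipsed with iPr at 120° (2.0); H at 240° is eclipsed with Cl at 240° (1.6). Total 5.4 kcal/mol.
C is eclipsed. CH3 at 0° is eclipsed with Cl at 0° (2.7); H at 120° is eclipsed with H at 120° (1.1); H at 240° is eclipsed with iPr at 240° (2.0). Total 5.8 kcal/mol.
B has the lowest total (5.4 kcal/mol).

B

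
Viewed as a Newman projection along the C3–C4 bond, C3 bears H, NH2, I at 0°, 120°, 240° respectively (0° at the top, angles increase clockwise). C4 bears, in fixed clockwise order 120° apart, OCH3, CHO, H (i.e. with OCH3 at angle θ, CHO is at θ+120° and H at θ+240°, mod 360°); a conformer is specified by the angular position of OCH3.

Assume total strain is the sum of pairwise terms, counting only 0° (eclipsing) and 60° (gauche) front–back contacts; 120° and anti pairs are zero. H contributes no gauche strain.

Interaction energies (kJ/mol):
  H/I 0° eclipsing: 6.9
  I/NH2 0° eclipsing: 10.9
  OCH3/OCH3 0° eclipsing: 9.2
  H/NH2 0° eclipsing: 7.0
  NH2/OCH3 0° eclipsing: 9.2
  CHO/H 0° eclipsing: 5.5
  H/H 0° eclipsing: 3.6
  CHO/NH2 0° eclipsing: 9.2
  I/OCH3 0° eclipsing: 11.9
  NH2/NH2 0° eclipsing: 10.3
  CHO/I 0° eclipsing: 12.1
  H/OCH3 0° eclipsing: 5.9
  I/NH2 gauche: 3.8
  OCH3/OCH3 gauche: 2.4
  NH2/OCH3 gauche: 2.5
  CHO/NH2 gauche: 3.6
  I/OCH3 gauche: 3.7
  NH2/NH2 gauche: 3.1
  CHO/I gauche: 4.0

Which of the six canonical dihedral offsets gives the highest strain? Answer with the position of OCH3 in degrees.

120°

OCH3 at 0° (eclipsed): H–OCH3 eclipsed, NH2–CHO eclipsed, I–H eclipsed; 5.9 + 9.2 + 6.9 = 22.0 kJ/mol.
OCH3 at 60° (staggered): NH2–OCH3 gauche, NH2–CHO gauche, I–CHO gauche; 2.5 + 3.6 + 4.0 = 10.1 kJ/mol.
OCH3 at 120° (eclipsed): H–H eclipsed, NH2–OCH3 eclipsed, I–CHO eclipsed; 3.6 + 9.2 + 12.1 = 24.9 kJ/mol.
OCH3 at 180° (staggered): NH2–OCH3 gauche, I–OCH3 gauche, I–CHO gauche; 2.5 + 3.7 + 4.0 = 10.2 kJ/mol.
OCH3 at 240° (eclipsed): H–CHO eclipsed, NH2–H eclipsed, I–OCH3 eclipsed; 5.5 + 7.0 + 11.9 = 24.4 kJ/mol.
OCH3 at 300° (staggered): NH2–CHO gauche, I–OCH3 gauche; 3.6 + 3.7 = 7.3 kJ/mol.
The maximum (24.9 kJ/mol) occurs with OCH3 at 120°.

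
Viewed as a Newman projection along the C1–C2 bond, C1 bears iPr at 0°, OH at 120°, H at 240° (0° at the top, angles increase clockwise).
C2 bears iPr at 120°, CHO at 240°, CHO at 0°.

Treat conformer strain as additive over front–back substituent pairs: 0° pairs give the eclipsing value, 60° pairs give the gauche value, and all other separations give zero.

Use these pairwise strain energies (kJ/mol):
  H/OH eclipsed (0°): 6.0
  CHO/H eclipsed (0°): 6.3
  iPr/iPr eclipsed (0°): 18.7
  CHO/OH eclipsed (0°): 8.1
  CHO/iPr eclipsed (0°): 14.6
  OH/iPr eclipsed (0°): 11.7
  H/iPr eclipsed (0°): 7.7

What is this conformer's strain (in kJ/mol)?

This conformer (eclipsed): iPr–CHO eclipsed, OH–iPr eclipsed, H–CHO eclipsed; 14.6 + 11.7 + 6.3 = 32.6 kJ/mol.

32.6 kJ/mol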